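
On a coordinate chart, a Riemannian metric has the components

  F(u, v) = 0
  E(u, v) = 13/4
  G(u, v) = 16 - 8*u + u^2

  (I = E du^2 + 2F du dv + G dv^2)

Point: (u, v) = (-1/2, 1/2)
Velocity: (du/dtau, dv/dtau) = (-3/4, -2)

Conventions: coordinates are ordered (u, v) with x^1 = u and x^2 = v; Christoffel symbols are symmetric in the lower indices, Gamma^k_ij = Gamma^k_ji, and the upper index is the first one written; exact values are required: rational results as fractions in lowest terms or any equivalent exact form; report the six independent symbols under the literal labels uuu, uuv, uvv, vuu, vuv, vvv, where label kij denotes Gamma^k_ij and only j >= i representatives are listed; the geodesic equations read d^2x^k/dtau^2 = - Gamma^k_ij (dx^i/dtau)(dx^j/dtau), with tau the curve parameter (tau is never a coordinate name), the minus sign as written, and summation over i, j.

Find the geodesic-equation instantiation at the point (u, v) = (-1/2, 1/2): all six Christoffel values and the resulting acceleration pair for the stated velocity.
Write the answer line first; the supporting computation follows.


Answer: Gamma_uuu = 0, Gamma_uuv = 0, Gamma_uvv = 18/13, Gamma_vuu = 0, Gamma_vuv = -2/9, Gamma_vvv = 0; accelerations (d^2u/dtau^2, d^2v/dtau^2) = (-72/13, 2/3)

E = 13/4, F = 0, G = 81/4 at the point
E_u = 0, E_v = 0, F_u = 0, F_v = 0, G_u = -9, G_v = 0
EG - F^2 = 1053/16;  g^inv = (16/1053) * [[81/4, 0], [0, 13/4]]
first-kind symbols [ij,l] = (1/2)(d_i g_jl + d_j g_il - d_l g_ij): [uu,u] = E_u/2 = 0, [uu,v] = F_u - E_v/2 = 0, [uv,u] = E_v/2 = 0, [uv,v] = G_u/2 = -9/2, [vv,u] = F_v - G_u/2 = 9/2, [vv,v] = G_v/2 = 0
Gamma^u_ij = (G*[ij,u] - F*[ij,v])/(EG - F^2), Gamma^v_ij = (E*[ij,v] - F*[ij,u])/(EG - F^2)
Gamma_uuu = 0, Gamma_uuv = 0, Gamma_uvv = 18/13, Gamma_vuu = 0, Gamma_vuv = -2/9, Gamma_vvv = 0
d^2u/dtau^2 = -(Gamma_uuu*(-3/4)^2 + 2*Gamma_uuv*(-3/4)*(-2) + Gamma_uvv*(-2)^2) = -72/13
d^2v/dtau^2 = -(Gamma_vuu*(-3/4)^2 + 2*Gamma_vuv*(-3/4)*(-2) + Gamma_vvv*(-2)^2) = 2/3


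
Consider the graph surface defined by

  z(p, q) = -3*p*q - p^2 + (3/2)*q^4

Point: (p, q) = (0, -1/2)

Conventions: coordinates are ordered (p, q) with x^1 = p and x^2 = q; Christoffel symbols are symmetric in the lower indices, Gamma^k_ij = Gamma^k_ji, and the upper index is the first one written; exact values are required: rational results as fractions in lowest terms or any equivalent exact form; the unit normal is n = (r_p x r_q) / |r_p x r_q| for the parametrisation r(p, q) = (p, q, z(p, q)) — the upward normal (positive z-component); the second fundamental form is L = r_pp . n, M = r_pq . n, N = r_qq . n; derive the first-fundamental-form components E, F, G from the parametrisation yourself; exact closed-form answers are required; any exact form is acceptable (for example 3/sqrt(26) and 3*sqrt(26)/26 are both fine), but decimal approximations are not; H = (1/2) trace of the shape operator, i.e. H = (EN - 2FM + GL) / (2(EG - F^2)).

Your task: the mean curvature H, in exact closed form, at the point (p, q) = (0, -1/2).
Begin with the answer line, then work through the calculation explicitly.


Answer: H = 152*sqrt(61)/3721

z_p = 3/2, z_q = -3/4, z_pp = -2, z_pq = -3, z_qq = 9/2
E = 13/4, F = -9/8, G = 25/16; answer radicand W^2 = 61/16
unnormalised second-form numerators: l = -2, m = -3, n = 9/2; L = l/sqrt(61/16), and similarly M = m/sqrt(W^2), N = n/sqrt(W^2)
H = (E*n - 2*F*m + G*l) / (2*(EG - F^2)*sqrt(W^2)); E*n - 2*F*m + G*l = 19/4, EG - F^2 = 61/16, so H = (38/61)/sqrt(61/16)


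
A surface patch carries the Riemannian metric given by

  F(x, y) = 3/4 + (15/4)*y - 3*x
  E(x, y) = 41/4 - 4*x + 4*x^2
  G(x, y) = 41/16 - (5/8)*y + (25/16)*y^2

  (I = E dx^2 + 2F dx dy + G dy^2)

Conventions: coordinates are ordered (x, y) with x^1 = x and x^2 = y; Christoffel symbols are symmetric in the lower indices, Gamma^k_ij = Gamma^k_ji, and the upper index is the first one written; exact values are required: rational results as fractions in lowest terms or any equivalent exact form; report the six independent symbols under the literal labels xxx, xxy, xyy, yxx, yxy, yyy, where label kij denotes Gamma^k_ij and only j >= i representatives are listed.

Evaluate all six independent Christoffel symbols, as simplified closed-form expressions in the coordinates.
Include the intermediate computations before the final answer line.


E = 41/4 - 4*x + 4*x^2; F = 3/4 + (15/4)*y - 3*x; G = 41/16 - (5/8)*y + (25/16)*y^2
Gamma^k_ij = (1/2) g^{kl} (d_i g_jl + d_j g_il - d_l g_ij), with g^inv = (1/(EG-F^2)) [[G, -F], [-F, E]]
first partials: E_x = -4 + 8*x, E_y = 0, F_x = -3, F_y = 15/4, G_x = 0, G_y = -5/8 + (25/8)*y
D = EG - F^2 = 1645/64 - (385/32)*y - (23/4)*x + (125/64)*y^2 + 25*x*y + (5/4)*x^2 - (25/4)*x*y^2 - (5/2)*x^2*y + (25/4)*x^2*y^2
expanded: Gamma^x_xx = (G E_x - 2F F_x + F E_y)/(2D), Gamma^x_xy = (G E_y - F G_x)/(2D), Gamma^x_yy = (2G F_y - G G_x - F G_y)/(2D), Gamma^y_xx = (2E F_x - E E_y - F E_x)/(2D), Gamma^y_xy = (E G_x - F E_y)/(2D), Gamma^y_yy = (E G_y - 2F F_y + F G_x)/(2D); substitute and cancel common factors

Answer: Gamma_xxx = (400*x*y^2 - 160*x*y + 80*x - 200*y^2 + 800*y - 184)/(400*x^2*y^2 - 160*x^2*y + 80*x^2 - 400*x*y^2 + 1600*x*y - 368*x + 125*y^2 - 770*y + 1645), Gamma_xxy = 0, Gamma_xyy = (300*x*y - 60*x - 150*y + 630)/(400*x^2*y^2 - 160*x^2*y + 80*x^2 - 400*x*y^2 + 1600*x*y - 368*x + 125*y^2 - 770*y + 1645), Gamma_yxx = (-960*x*y + 192*x + 480*y - 1872)/(400*x^2*y^2 - 160*x^2*y + 80*x^2 - 400*x*y^2 + 1600*x*y - 368*x + 125*y^2 - 770*y + 1645), Gamma_yxy = 0, Gamma_yyy = (400*x^2*y - 80*x^2 - 400*x*y + 800*x + 125*y - 385)/(400*x^2*y^2 - 160*x^2*y + 80*x^2 - 400*x*y^2 + 1600*x*y - 368*x + 125*y^2 - 770*y + 1645)


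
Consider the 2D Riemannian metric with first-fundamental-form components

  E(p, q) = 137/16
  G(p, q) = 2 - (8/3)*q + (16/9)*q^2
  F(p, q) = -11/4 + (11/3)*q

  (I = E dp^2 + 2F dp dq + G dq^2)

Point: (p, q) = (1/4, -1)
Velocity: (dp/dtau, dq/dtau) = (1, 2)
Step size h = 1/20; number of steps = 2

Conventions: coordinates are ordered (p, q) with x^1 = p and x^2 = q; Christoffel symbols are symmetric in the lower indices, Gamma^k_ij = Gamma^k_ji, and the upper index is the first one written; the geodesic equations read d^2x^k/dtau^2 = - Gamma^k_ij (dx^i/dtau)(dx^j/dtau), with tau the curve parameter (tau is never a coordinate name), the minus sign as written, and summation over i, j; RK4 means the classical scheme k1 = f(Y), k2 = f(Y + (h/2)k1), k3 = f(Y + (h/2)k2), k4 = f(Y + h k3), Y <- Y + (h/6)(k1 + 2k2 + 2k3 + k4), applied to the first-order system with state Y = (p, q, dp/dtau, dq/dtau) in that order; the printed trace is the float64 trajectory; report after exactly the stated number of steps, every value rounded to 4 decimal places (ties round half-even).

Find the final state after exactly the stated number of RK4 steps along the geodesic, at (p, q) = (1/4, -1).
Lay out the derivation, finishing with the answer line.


f(Y) = (dp/dtau, dq/dtau, -Gamma^p_ij Y'^i Y'^j, -Gamma^q_ij Y'^i Y'^j) with the Gammas evaluated at the stage position; h = 0.050000; intermediate values shown to 6 dp
step 0: p = 0.2500, q = -1.0000, dp/dtau = 1.0000, dq/dtau = 2.0000
step 1:
  k1: at (p, q) = (0.250000, -1.000000), (dp/dtau, dq/dtau) = (1.000000, 2.000000); Gamma_ppp = 0.000000, Gamma_ppq = 0.000000, Gamma_pqq = 0.261775, Gamma_qpp = 0.000000, Gamma_qpq = 0.000000, Gamma_qqq = -0.222112; k1 = (1.000000, 2.000000, -1.047100, 0.888448)
  k2: at (p, q) = (0.275000, -0.950000), (dp/dtau, dq/dtau) = (0.973823, 2.022211); Gamma_ppp = 0.000000, Gamma_ppq = 0.000000, Gamma_pqq = 0.267634, Gamma_qpp = 0.000000, Gamma_qpq = 0.000000, Gamma_qqq = -0.220596; k2 = (0.973823, 2.022211, -1.094448, 0.902090)
  k3: at (p, q) = (0.274346, -0.949445), (dp/dtau, dq/dtau) = (0.972639, 2.022552); Gamma_ppp = 0.000000, Gamma_ppq = 0.000000, Gamma_pqq = 0.267700, Gamma_qpp = 0.000000, Gamma_qpq = 0.000000, Gamma_qqq = -0.220578; k3 = (0.972639, 2.022552, -1.095085, 0.902321)
  k4: at (p, q) = (0.298632, -0.898872), (dp/dtau, dq/dtau) = (0.945246, 2.045116); Gamma_ppp = 0.000000, Gamma_ppq = 0.000000, Gamma_pqq = 0.273716, Gamma_qpp = 0.000000, Gamma_qpq = 0.000000, Gamma_qqq = -0.218823; k4 = (0.945246, 2.045116, -1.144816, 0.915227)
  Y <- Y + (h/6)(k1 + 2k2 + 2k3 + k4): p = 0.2987, q = -0.8989, dp/dtau = 0.9452, dq/dtau = 2.0451
step 2:
  k1: at (p, q) = (0.298651, -0.898878), (dp/dtau, dq/dtau) = (0.945242, 2.045104); Gamma_ppp = 0.000000, Gamma_ppq = 0.000000, Gamma_pqq = 0.273715, Gamma_qpp = 0.000000, Gamma_qpq = 0.000000, Gamma_qqq = -0.218823; k1 = (0.945242, 2.045104, -1.144800, 0.915217)
  k2: at (p, q) = (0.322282, -0.847750), (dp/dtau, dq/dtau) = (0.916622, 2.067985); Gamma_ppp = 0.000000, Gamma_ppq = 0.000000, Gamma_pqq = 0.279881, Gamma_qpp = 0.000000, Gamma_qpq = 0.000000, Gamma_qqq = -0.216814; k2 = (0.916622, 2.067985, -1.196926, 0.927219)
  k3: at (p, q) = (0.321567, -0.847178), (dp/dtau, dq/dtau) = (0.915319, 2.068285); Gamma_ppp = 0.000000, Gamma_ppq = 0.000000, Gamma_pqq = 0.279950, Gamma_qpp = 0.000000, Gamma_qpq = 0.000000, Gamma_qqq = -0.216790; k3 = (0.915319, 2.068285, -1.197571, 0.927386)
  k4: at (p, q) = (0.344417, -0.795464), (dp/dtau, dq/dtau) = (0.885363, 2.091473); Gamma_ppp = 0.000000, Gamma_ppq = 0.000000, Gamma_pqq = 0.286265, Gamma_qpp = 0.000000, Gamma_qpq = 0.000000, Gamma_qqq = -0.214503; k4 = (0.885363, 2.091473, -1.252198, 0.938291)
  Y <- Y + (h/6)(k1 + 2k2 + 2k3 + k4): p = 0.3444, q = -0.7955, dp/dtau = 0.8854, dq/dtau = 2.0915

Answer: p = 0.3444, q = -0.7955, dp/dtau = 0.8854, dq/dtau = 2.0915


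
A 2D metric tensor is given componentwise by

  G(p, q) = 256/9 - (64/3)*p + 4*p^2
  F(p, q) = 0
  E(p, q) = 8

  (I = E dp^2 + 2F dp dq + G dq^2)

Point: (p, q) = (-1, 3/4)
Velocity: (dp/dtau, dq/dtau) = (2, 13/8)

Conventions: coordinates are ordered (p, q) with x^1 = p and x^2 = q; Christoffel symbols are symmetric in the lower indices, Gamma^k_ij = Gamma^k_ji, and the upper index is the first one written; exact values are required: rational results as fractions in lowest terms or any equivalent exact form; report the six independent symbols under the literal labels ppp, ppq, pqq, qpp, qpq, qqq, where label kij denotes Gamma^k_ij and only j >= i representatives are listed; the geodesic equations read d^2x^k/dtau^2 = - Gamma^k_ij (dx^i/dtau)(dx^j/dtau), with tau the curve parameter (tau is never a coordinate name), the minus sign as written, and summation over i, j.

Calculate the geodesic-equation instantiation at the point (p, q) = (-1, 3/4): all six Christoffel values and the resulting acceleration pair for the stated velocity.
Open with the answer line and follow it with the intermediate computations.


Answer: Gamma_ppp = 0, Gamma_ppq = 0, Gamma_pqq = 11/6, Gamma_qpp = 0, Gamma_qpq = -3/11, Gamma_qqq = 0; accelerations (d^2p/dtau^2, d^2q/dtau^2) = (-1859/384, 39/22)

E = 8, F = 0, G = 484/9 at the point
E_p = 0, E_q = 0, F_p = 0, F_q = 0, G_p = -88/3, G_q = 0
EG - F^2 = 3872/9;  g^inv = (9/3872) * [[484/9, 0], [0, 8]]
first-kind symbols [ij,l] = (1/2)(d_i g_jl + d_j g_il - d_l g_ij): [pp,p] = E_p/2 = 0, [pp,q] = F_p - E_q/2 = 0, [pq,p] = E_q/2 = 0, [pq,q] = G_p/2 = -44/3, [qq,p] = F_q - G_p/2 = 44/3, [qq,q] = G_q/2 = 0
Gamma^p_ij = (G*[ij,p] - F*[ij,q])/(EG - F^2), Gamma^q_ij = (E*[ij,q] - F*[ij,p])/(EG - F^2)
Gamma_ppp = 0, Gamma_ppq = 0, Gamma_pqq = 11/6, Gamma_qpp = 0, Gamma_qpq = -3/11, Gamma_qqq = 0
d^2p/dtau^2 = -(Gamma_ppp*(2)^2 + 2*Gamma_ppq*(2)*(13/8) + Gamma_pqq*(13/8)^2) = -1859/384
d^2q/dtau^2 = -(Gamma_qpp*(2)^2 + 2*Gamma_qpq*(2)*(13/8) + Gamma_qqq*(13/8)^2) = 39/22


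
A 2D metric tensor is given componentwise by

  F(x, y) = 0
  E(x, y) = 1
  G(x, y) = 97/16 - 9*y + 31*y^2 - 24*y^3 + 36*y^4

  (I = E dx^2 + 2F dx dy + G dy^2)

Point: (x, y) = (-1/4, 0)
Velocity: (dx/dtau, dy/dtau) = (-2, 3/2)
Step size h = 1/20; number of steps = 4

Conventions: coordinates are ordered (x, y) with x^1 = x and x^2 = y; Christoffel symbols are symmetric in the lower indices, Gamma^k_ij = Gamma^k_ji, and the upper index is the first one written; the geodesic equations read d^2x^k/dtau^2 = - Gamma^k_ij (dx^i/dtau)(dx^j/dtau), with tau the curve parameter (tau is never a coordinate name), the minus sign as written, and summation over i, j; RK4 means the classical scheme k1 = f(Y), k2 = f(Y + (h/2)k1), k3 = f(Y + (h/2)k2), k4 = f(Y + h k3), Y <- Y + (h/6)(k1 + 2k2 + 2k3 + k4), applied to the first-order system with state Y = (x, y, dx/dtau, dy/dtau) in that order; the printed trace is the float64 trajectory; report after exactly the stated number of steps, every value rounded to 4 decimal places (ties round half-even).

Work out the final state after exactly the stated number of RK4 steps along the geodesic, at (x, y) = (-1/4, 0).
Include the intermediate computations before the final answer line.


f(Y) = (dx/dtau, dy/dtau, -Gamma^x_ij Y'^i Y'^j, -Gamma^y_ij Y'^i Y'^j) with the Gammas evaluated at the stage position; h = 0.050000; intermediate values shown to 6 dp
step 0: x = -0.2500, y = 0.0000, dx/dtau = -2.0000, dy/dtau = 1.5000
step 1:
  k1: at (x, y) = (-0.250000, 0.000000), (dx/dtau, dy/dtau) = (-2.000000, 1.500000); Gamma_xxx = 0.000000, Gamma_xxy = 0.000000, Gamma_xyy = 0.000000, Gamma_yxx = 0.000000, Gamma_yxy = 0.000000, Gamma_yyy = -0.742268; k1 = (-2.000000, 1.500000, 0.000000, 1.670103)
  k2: at (x, y) = (-0.300000, 0.037500), (dx/dtau, dy/dtau) = (-2.000000, 1.541753); Gamma_xxx = 0.000000, Gamma_xxy = 0.000000, Gamma_xyy = 0.000000, Gamma_yxx = 0.000000, Gamma_yxy = 0.000000, Gamma_yyy = -0.586803; k2 = (-2.000000, 1.541753, 0.000000, 1.394832)
  k3: at (x, y) = (-0.300000, 0.038544), (dx/dtau, dy/dtau) = (-2.000000, 1.534871); Gamma_xxx = 0.000000, Gamma_xxy = 0.000000, Gamma_xyy = 0.000000, Gamma_yxx = 0.000000, Gamma_yxy = 0.000000, Gamma_yyy = -0.582342; k3 = (-2.000000, 1.534871, 0.000000, 1.371897)
  k4: at (x, y) = (-0.350000, 0.076744), (dx/dtau, dy/dtau) = (-2.000000, 1.568595); Gamma_xxx = 0.000000, Gamma_xxy = 0.000000, Gamma_xyy = 0.000000, Gamma_yxx = 0.000000, Gamma_yxy = 0.000000, Gamma_yyy = -0.414882; k4 = (-2.000000, 1.568595, 0.000000, 1.020813)
  Y <- Y + (h/6)(k1 + 2k2 + 2k3 + k4): x = -0.3500, y = 0.0768, dx/dtau = -2.0000, dy/dtau = 1.5685
step 2:
  k1: at (x, y) = (-0.350000, 0.076849), (dx/dtau, dy/dtau) = (-2.000000, 1.568536); Gamma_xxx = 0.000000, Gamma_xxy = 0.000000, Gamma_xyy = 0.000000, Gamma_yxx = 0.000000, Gamma_yxy = 0.000000, Gamma_yyy = -0.414411; k1 = (-2.000000, 1.568536, 0.000000, 1.019578)
  k2: at (x, y) = (-0.400000, 0.116062), (dx/dtau, dy/dtau) = (-2.000000, 1.594026); Gamma_xxx = 0.000000, Gamma_xxy = 0.000000, Gamma_xyy = 0.000000, Gamma_yxx = 0.000000, Gamma_yxy = 0.000000, Gamma_yyy = -0.235810; k2 = (-2.000000, 1.594026, 0.000000, 0.599175)
  k3: at (x, y) = (-0.400000, 0.116699), (dx/dtau, dy/dtau) = (-2.000000, 1.583516); Gamma_xxx = 0.000000, Gamma_xxy = 0.000000, Gamma_xyy = 0.000000, Gamma_yxx = 0.000000, Gamma_yxy = 0.000000, Gamma_yyy = -0.232868; k3 = (-2.000000, 1.583516, 0.000000, 0.583921)
  k4: at (x, y) = (-0.450000, 0.156024), (dx/dtau, dy/dtau) = (-2.000000, 1.597733); Gamma_xxx = 0.000000, Gamma_xxy = 0.000000, Gamma_xyy = 0.000000, Gamma_yxx = 0.000000, Gamma_yxy = 0.000000, Gamma_yyy = -0.049810; k4 = (-2.000000, 1.597733, 0.000000, 0.127153)
  Y <- Y + (h/6)(k1 + 2k2 + 2k3 + k4): x = -0.4500, y = 0.1562, dx/dtau = -2.0000, dy/dtau = 1.5978
step 3:
  k1: at (x, y) = (-0.450000, 0.156193), (dx/dtau, dy/dtau) = (-2.000000, 1.597811); Gamma_xxx = 0.000000, Gamma_xxy = 0.000000, Gamma_xyy = 0.000000, Gamma_yxx = 0.000000, Gamma_yxy = 0.000000, Gamma_yyy = -0.049020; k1 = (-2.000000, 1.597811, 0.000000, 0.125149)
  k2: at (x, y) = (-0.500000, 0.196139), (dx/dtau, dy/dtau) = (-2.000000, 1.600940); Gamma_xxx = 0.000000, Gamma_xxy = 0.000000, Gamma_xyy = 0.000000, Gamma_yxx = 0.000000, Gamma_yxy = 0.000000, Gamma_yyy = 0.137754; k2 = (-2.000000, 1.600940, 0.000000, -0.353065)
  k3: at (x, y) = (-0.500000, 0.196217), (dx/dtau, dy/dtau) = (-2.000000, 1.588984); Gamma_xxx = 0.000000, Gamma_xxy = 0.000000, Gamma_xyy = 0.000000, Gamma_yxx = 0.000000, Gamma_yxy = 0.000000, Gamma_yyy = 0.138119; k3 = (-2.000000, 1.588984, 0.000000, -0.348732)
  k4: at (x, y) = (-0.550000, 0.235642), (dx/dtau, dy/dtau) = (-2.000000, 1.580374); Gamma_xxx = 0.000000, Gamma_xxy = 0.000000, Gamma_xyy = 0.000000, Gamma_yxx = 0.000000, Gamma_yxy = 0.000000, Gamma_yyy = 0.320149; k4 = (-2.000000, 1.580374, 0.000000, -0.799598)
  Y <- Y + (h/6)(k1 + 2k2 + 2k3 + k4): x = -0.5500, y = 0.2358, dx/dtau = -2.0000, dy/dtau = 1.5805
step 4:
  k1: at (x, y) = (-0.550000, 0.235844), (dx/dtau, dy/dtau) = (-2.000000, 1.580494); Gamma_xxx = 0.000000, Gamma_xxy = 0.000000, Gamma_xyy = 0.000000, Gamma_yxx = 0.000000, Gamma_yxy = 0.000000, Gamma_yyy = 0.321066; k1 = (-2.000000, 1.580494, 0.000000, -0.802010)
  k2: at (x, y) = (-0.600000, 0.275356), (dx/dtau, dy/dtau) = (-2.000000, 1.560444); Gamma_xxx = 0.000000, Gamma_xxy = 0.000000, Gamma_xyy = 0.000000, Gamma_yxx = 0.000000, Gamma_yxy = 0.000000, Gamma_yyy = 0.498114; k2 = (-2.000000, 1.560444, 0.000000, -1.212899)
  k3: at (x, y) = (-0.600000, 0.274855), (dx/dtau, dy/dtau) = (-2.000000, 1.550171); Gamma_xxx = 0.000000, Gamma_xxy = 0.000000, Gamma_xyy = 0.000000, Gamma_yxx = 0.000000, Gamma_yxy = 0.000000, Gamma_yyy = 0.495913; k3 = (-2.000000, 1.550171, 0.000000, -1.191695)
  k4: at (x, y) = (-0.650000, 0.313352), (dx/dtau, dy/dtau) = (-2.000000, 1.520909); Gamma_xxx = 0.000000, Gamma_xxy = 0.000000, Gamma_xyy = 0.000000, Gamma_yxx = 0.000000, Gamma_yxy = 0.000000, Gamma_yyy = 0.660640; k4 = (-2.000000, 1.520909, 0.000000, -1.528169)
  Y <- Y + (h/6)(k1 + 2k2 + 2k3 + k4): x = -0.6500, y = 0.3135, dx/dtau = -2.0000, dy/dtau = 1.5210

Answer: x = -0.6500, y = 0.3135, dx/dtau = -2.0000, dy/dtau = 1.5210


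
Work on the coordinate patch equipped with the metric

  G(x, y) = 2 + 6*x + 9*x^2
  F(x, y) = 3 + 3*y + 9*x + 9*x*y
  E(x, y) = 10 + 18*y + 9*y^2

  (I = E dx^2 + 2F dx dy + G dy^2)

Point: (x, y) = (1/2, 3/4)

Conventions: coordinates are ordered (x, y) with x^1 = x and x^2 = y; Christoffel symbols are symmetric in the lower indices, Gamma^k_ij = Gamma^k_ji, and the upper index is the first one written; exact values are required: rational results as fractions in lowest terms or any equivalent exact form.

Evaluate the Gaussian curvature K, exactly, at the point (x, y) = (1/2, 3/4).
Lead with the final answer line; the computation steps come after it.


Answer: K = -2304/310249

E = 457/16, F = 105/8, G = 29/4, EG - F^2 = 557/16 at the point
E_x = 0, E_y = 63/2, F_x = 63/4, F_y = 15/2, G_x = 15, G_y = 0
E_yy = 18, F_xy = 9, G_xx = 18
Evaluate Brioschi's two determinant matrices M1, M2 and divide by (EG - F^2)^2.
M1 = [[-E_yy/2 + F_xy - G_xx/2, E_x/2, F_x - E_y/2], [F_y - G_x/2, E, F], [G_y/2, F, G]] = [[-9, 0, 0], [0, 457/16, 105/8], [0, 105/8, 29/4]]; det M1 = -5013/16
M2 = [[0, E_y/2, G_x/2], [E_y/2, E, F], [G_x/2, F, G]] = [[0, 63/4, 15/2], [63/4, 457/16, 105/8], [15/2, 105/8, 29/4]]; det M2 = -4869/16
det M1 - det M2 = -9; K = -9 / (557/16)^2 = -2304/310249


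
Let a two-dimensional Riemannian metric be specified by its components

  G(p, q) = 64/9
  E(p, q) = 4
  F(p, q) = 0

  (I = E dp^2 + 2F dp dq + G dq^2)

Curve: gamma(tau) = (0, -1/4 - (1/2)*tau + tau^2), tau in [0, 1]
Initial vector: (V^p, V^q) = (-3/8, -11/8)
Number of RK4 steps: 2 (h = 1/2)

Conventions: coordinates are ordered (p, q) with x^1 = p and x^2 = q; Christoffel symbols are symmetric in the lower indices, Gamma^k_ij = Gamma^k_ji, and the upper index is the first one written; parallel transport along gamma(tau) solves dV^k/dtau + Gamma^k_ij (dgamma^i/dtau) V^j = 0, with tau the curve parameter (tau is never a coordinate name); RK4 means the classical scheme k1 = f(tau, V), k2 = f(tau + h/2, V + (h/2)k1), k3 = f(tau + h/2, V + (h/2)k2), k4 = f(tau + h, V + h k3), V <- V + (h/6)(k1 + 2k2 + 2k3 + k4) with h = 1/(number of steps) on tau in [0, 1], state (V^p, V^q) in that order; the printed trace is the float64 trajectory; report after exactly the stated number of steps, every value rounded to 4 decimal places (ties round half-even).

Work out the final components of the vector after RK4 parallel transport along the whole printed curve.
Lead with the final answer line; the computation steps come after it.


Answer: V^p = -0.3750, V^q = -1.3750

gamma'(tau) = (0, -1/2 + 2*tau); f(tau, V)^k = -Gamma^k_ij(gamma(tau)) gamma'^i(tau) V^j; h = 1/2; intermediate values shown to 6 dp
curve data and Christoffel symbols at the stage parameters:
  tau = 0.000000: gamma = (0.000000, -0.250000), gamma' = (0.000000, -0.500000); Gamma_ppp = 0.000000, Gamma_ppq = 0.000000, Gamma_pqq = 0.000000, Gamma_qpp = 0.000000, Gamma_qpq = 0.000000, Gamma_qqq = 0.000000
  tau = 0.250000: gamma = (0.000000, -0.312500), gamma' = (0.000000, 0.000000); Gamma_ppp = 0.000000, Gamma_ppq = 0.000000, Gamma_pqq = 0.000000, Gamma_qpp = 0.000000, Gamma_qpq = 0.000000, Gamma_qqq = 0.000000
  tau = 0.500000: gamma = (0.000000, -0.250000), gamma' = (0.000000, 0.500000); Gamma_ppp = 0.000000, Gamma_ppq = 0.000000, Gamma_pqq = 0.000000, Gamma_qpp = 0.000000, Gamma_qpq = 0.000000, Gamma_qqq = 0.000000
  tau = 0.750000: gamma = (0.000000, -0.062500), gamma' = (0.000000, 1.000000); Gamma_ppp = 0.000000, Gamma_ppq = 0.000000, Gamma_pqq = 0.000000, Gamma_qpp = 0.000000, Gamma_qpq = 0.000000, Gamma_qqq = 0.000000
  tau = 1.000000: gamma = (0.000000, 0.250000), gamma' = (0.000000, 1.500000); Gamma_ppp = 0.000000, Gamma_ppq = 0.000000, Gamma_pqq = 0.000000, Gamma_qpp = 0.000000, Gamma_qpq = 0.000000, Gamma_qqq = 0.000000
step 0: V^p = -0.3750, V^q = -1.3750
step 1: k1 = (0.000000, 0.000000), k2 = (0.000000, 0.000000), k3 = (0.000000, 0.000000), k4 = (0.000000, 0.000000); V <- V + (h/6)(k1 + 2k2 + 2k3 + k4): V^p = -0.3750, V^q = -1.3750
step 2: k1 = (0.000000, 0.000000), k2 = (0.000000, 0.000000), k3 = (0.000000, 0.000000), k4 = (0.000000, 0.000000); V <- V + (h/6)(k1 + 2k2 + 2k3 + k4): V^p = -0.3750, V^q = -1.3750


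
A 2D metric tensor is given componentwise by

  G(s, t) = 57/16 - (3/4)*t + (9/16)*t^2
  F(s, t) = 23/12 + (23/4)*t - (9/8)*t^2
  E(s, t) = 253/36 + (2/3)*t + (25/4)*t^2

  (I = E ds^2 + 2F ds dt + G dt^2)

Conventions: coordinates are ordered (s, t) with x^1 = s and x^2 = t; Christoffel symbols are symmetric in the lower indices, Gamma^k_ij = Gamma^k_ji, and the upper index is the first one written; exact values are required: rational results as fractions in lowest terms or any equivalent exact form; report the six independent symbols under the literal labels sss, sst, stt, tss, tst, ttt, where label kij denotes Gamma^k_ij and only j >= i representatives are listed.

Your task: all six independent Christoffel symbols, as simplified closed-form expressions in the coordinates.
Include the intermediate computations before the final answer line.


E = 253/36 + (2/3)*t + (25/4)*t^2; F = 23/12 + (23/4)*t - (9/8)*t^2; G = 57/16 - (3/4)*t + (9/16)*t^2
Gamma^k_ij = (1/2) g^{kl} (d_i g_jl + d_j g_il - d_l g_ij), with g^inv = (1/(EG-F^2)) [[G, -F], [-F, E]]
first partials: E_s = 0, E_t = 2/3 + (25/2)*t, F_s = 0, F_t = 23/4 - (9/4)*t, G_s = 0, G_t = -3/4 + (9/8)*t
D = EG - F^2 = 12305/576 - (399/16)*t - (97/32)*t^2 + (69/8)*t^3 + (9/4)*t^4
expanded: Gamma^s_ss = (G E_s - 2F F_s + F E_t)/(2D), Gamma^s_st = (G E_t - F G_s)/(2D), Gamma^s_tt = (2G F_t - G G_s - F G_t)/(2D), Gamma^t_ss = (2E F_s - E E_t - F E_s)/(2D), Gamma^t_st = (E G_s - F E_t)/(2D), Gamma^t_tt = (E G_t - 2F F_t + F G_s)/(2D); substitute and cancel common factors

Answer: Gamma_sss = (-4050*t^3 + 20484*t^2 + 8004*t + 368)/(1296*t^4 + 4968*t^3 - 1746*t^2 - 14364*t + 12305), Gamma_sst = (2025*t^3 - 2592*t^2 + 12681*t + 684)/(1296*t^4 + 4968*t^3 - 1746*t^2 - 14364*t + 12305), Gamma_stt = (-729*t^3 + 1458*t^2 - 12960*t + 24426)/(2592*t^4 + 9936*t^3 - 3492*t^2 - 28728*t + 24610), Gamma_tss = (-67500*t^3 - 10800*t^2 - 76284*t - 4048)/(3888*t^4 + 14904*t^3 - 5238*t^2 - 43092*t + 36915), Gamma_tst = (4050*t^3 - 20484*t^2 - 8004*t - 368)/(1296*t^4 + 4968*t^3 - 1746*t^2 - 14364*t + 12305), Gamma_ttt = (567*t^3 + 10044*t^2 - 14427*t - 7866)/(1296*t^4 + 4968*t^3 - 1746*t^2 - 14364*t + 12305)


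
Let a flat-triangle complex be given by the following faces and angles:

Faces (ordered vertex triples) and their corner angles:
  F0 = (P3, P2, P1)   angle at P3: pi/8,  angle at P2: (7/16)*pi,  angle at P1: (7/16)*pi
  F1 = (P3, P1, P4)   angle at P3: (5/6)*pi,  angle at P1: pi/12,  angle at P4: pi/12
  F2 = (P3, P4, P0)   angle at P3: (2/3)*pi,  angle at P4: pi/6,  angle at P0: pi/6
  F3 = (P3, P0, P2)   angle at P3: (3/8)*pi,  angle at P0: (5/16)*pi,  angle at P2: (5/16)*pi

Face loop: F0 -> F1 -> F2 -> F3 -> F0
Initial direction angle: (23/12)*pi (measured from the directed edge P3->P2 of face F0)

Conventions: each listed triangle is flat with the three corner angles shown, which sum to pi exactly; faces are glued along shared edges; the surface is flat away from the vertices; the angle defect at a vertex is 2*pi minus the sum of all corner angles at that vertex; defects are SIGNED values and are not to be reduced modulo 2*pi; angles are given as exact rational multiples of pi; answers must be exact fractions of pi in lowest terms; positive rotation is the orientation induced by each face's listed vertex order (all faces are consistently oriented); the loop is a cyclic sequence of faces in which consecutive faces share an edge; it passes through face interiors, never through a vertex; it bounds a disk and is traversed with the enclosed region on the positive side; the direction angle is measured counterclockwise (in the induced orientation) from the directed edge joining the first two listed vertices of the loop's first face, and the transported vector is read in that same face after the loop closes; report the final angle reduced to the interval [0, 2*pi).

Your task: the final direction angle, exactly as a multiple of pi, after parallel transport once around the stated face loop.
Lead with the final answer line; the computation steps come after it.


Answer: final direction angle = (23/12)*pi

enclosed vertex P3: corner angles sum to 2*pi, defect = 2*pi - 2*pi = 0
the rotation equals the total enclosed defect, so the final angle is initial + defects (mod 2*pi)
final angle = (23/12)*pi + 0 = (23/12)*pi (mod 2*pi)


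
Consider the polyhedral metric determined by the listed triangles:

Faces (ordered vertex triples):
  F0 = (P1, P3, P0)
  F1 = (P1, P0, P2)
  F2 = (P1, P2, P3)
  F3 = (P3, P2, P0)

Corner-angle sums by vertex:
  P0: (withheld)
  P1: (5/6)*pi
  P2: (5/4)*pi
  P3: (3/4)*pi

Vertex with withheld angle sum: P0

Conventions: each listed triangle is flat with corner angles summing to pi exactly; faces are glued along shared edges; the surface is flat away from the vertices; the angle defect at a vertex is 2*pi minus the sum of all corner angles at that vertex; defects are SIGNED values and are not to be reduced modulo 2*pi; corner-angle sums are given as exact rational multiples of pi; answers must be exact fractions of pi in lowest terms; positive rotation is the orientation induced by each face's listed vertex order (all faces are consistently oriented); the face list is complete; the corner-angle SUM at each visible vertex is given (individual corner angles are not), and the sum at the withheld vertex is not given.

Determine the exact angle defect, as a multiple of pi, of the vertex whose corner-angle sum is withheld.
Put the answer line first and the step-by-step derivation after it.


Answer: defect(P0) = (5/6)*pi

V = 4, E = 6, F = 4; chi = V - E + F = 2
Gauss-Bonnet: total defect = 2*pi*chi = 4*pi; visible defects sum to (19/6)*pi


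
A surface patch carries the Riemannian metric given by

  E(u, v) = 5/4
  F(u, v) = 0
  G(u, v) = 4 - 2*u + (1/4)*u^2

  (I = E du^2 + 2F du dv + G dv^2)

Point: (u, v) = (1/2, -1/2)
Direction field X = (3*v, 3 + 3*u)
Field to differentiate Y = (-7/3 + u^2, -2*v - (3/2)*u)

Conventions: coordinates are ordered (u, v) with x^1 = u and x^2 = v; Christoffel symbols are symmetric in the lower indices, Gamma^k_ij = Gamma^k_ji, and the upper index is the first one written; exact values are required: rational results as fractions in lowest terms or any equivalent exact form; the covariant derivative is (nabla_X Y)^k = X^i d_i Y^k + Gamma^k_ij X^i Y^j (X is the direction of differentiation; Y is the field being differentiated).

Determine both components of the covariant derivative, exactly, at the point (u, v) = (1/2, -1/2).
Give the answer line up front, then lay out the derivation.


Answer: (nabla_X Y)^u = -57/80, (nabla_X Y)^v = -111/28

E = 5/4, F = 0, G = 49/16 at the point
E_u = 0, E_v = 0, F_u = 0, F_v = 0, G_u = -7/4, G_v = 0
EG - F^2 = 245/64;  g^inv = (64/245) * [[49/16, 0], [0, 5/4]]
first-kind symbols [ij,l] = (1/2)(d_i g_jl + d_j g_il - d_l g_ij): [uu,u] = E_u/2 = 0, [uu,v] = F_u - E_v/2 = 0, [uv,u] = E_v/2 = 0, [uv,v] = G_u/2 = -7/8, [vv,u] = F_v - G_u/2 = 7/8, [vv,v] = G_v/2 = 0
Gamma^u_ij = (G*[ij,u] - F*[ij,v])/(EG - F^2), Gamma^v_ij = (E*[ij,v] - F*[ij,u])/(EG - F^2)
Gamma_uuu = 0, Gamma_uuv = 0, Gamma_uvv = 7/10, Gamma_vuu = 0, Gamma_vuv = -2/7, Gamma_vvv = 0
X = (-3/2, 9/2), Y = (-25/12, 1/4) at the point


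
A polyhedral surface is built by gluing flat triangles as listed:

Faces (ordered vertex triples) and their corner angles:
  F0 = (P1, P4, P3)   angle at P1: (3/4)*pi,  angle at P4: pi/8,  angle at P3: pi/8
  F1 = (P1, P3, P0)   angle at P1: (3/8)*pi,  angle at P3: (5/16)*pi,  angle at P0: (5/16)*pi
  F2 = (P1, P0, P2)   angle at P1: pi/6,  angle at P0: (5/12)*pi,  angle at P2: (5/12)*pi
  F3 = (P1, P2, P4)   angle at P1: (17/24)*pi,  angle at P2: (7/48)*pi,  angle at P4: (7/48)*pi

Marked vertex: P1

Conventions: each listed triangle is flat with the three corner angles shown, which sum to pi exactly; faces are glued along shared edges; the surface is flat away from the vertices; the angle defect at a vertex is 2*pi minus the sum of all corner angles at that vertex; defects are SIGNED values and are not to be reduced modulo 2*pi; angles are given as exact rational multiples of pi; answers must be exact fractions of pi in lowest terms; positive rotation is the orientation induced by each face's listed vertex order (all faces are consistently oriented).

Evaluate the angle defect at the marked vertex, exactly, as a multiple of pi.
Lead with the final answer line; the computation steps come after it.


Answer: defect(P1) = 0

Sum of corner angles at P1: 2*pi
defect = 2*pi - 2*pi


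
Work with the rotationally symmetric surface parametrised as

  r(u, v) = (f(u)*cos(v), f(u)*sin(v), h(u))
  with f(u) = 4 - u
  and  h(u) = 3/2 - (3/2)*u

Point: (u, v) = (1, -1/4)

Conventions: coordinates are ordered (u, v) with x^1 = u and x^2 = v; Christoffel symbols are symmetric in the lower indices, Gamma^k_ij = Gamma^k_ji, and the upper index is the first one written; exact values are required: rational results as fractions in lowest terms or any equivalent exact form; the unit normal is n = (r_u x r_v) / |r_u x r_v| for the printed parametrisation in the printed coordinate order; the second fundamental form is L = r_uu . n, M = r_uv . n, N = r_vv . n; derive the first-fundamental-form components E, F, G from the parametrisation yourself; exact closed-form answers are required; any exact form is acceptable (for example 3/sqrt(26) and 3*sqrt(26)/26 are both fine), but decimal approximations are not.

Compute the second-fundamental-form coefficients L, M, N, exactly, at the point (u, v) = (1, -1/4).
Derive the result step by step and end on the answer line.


f = 3, f' = -1, f'' = 0, h' = -3/2, h'' = 0
E = 13/4, F = 0, G = 9; answer radicand W^2 = 13/4
unnormalised second-form numerators: l = 0, m = 0, n = -9/2; L = l/sqrt(13/4), and similarly M = m/sqrt(W^2), N = n/sqrt(W^2)

Answer: L = 0, M = 0, N = -9*sqrt(13)/13


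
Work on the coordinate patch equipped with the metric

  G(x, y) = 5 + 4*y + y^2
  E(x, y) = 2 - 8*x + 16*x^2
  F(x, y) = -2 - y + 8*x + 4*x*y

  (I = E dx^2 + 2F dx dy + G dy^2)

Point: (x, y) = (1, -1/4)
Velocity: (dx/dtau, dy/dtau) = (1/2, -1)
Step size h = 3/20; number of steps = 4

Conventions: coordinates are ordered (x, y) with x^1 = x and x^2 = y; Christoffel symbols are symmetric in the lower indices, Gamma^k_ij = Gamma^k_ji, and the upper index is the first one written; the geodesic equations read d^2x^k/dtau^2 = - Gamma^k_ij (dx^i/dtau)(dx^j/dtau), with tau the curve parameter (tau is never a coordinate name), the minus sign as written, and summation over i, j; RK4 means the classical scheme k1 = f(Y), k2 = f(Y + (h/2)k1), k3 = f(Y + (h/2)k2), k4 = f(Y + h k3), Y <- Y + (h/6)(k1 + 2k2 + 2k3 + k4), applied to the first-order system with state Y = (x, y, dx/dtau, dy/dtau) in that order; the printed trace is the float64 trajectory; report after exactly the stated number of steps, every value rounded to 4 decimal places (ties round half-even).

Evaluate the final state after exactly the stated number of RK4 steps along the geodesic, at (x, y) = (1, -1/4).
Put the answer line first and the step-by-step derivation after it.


Answer: x = 1.2264, y = -0.8847, dx/dtau = 0.2671, dy/dtau = -1.0990

f(Y) = (dx/dtau, dy/dtau, -Gamma^x_ij Y'^i Y'^j, -Gamma^y_ij Y'^i Y'^j) with the Gammas evaluated at the stage position; h = 0.150000; intermediate values shown to 6 dp
step 0: x = 1.0000, y = -0.2500, dx/dtau = 0.5000, dy/dtau = -1.0000
step 1:
  k1: at (x, y) = (1.000000, -0.250000), (dx/dtau, dy/dtau) = (0.500000, -1.000000); Gamma_xxx = 0.918660, Gamma_xxy = 0.000000, Gamma_xyy = 0.229665, Gamma_yxx = 0.535885, Gamma_yxy = 0.000000, Gamma_yyy = 0.133971; k1 = (0.500000, -1.000000, -0.459330, -0.267943)
  k2: at (x, y) = (1.037500, -0.325000), (dx/dtau, dy/dtau) = (0.465550, -1.020096); Gamma_xxx = 0.917824, Gamma_xxy = 0.000000, Gamma_xyy = 0.229456, Gamma_yxx = 0.488049, Gamma_yxy = 0.000000, Gamma_yyy = 0.122012; k2 = (0.465550, -1.020096, -0.437697, -0.232744)
  k3: at (x, y) = (1.034916, -0.326507), (dx/dtau, dy/dtau) = (0.467173, -1.017456); Gamma_xxx = 0.919504, Gamma_xxy = 0.000000, Gamma_xyy = 0.229876, Gamma_yxx = 0.490111, Gamma_yxy = 0.000000, Gamma_yyy = 0.122528; k3 = (0.467173, -1.017456, -0.438654, -0.233810)
  k4: at (x, y) = (1.070076, -0.402618), (dx/dtau, dy/dtau) = (0.434202, -1.035071); Gamma_xxx = 0.916797, Gamma_xxy = 0.000000, Gamma_xyy = 0.229199, Gamma_yxx = 0.446445, Gamma_yxy = 0.000000, Gamma_yyy = 0.111611; k4 = (0.434202, -1.035071, -0.418403, -0.203746)
  Y <- Y + (h/6)(k1 + 2k2 + 2k3 + k4): x = 1.0700, y = -0.4028, dx/dtau = 0.4342, dy/dtau = -1.0351
step 2:
  k1: at (x, y) = (1.069991, -0.402754), (dx/dtau, dy/dtau) = (0.434239, -1.035120); Gamma_xxx = 0.916872, Gamma_xxy = 0.000000, Gamma_xyy = 0.229218, Gamma_yxx = 0.446490, Gamma_yxy = 0.000000, Gamma_yyy = 0.111622; k1 = (0.434239, -1.035120, -0.418490, -0.203792)
  k2: at (x, y) = (1.102559, -0.480388), (dx/dtau, dy/dtau) = (0.402852, -1.050404); Gamma_xxx = 0.913114, Gamma_xxy = 0.000000, Gamma_xyy = 0.228278, Gamma_yxx = 0.406886, Gamma_yxy = 0.000000, Gamma_yyy = 0.101722; k2 = (0.402852, -1.050404, -0.400060, -0.178268)
  k3: at (x, y) = (1.100205, -0.481535), (dx/dtau, dy/dtau) = (0.404235, -1.048490); Gamma_xxx = 0.914733, Gamma_xxy = 0.000000, Gamma_xyy = 0.228683, Gamma_yxx = 0.408428, Gamma_yxy = 0.000000, Gamma_yyy = 0.102107; k3 = (0.404235, -1.048490, -0.400871, -0.178989)
  k4: at (x, y) = (1.130626, -0.560028), (dx/dtau, dy/dtau) = (0.374108, -1.061968); Gamma_xxx = 0.910116, Gamma_xxy = 0.000000, Gamma_xyy = 0.227529, Gamma_yxx = 0.372048, Gamma_yxy = 0.000000, Gamma_yyy = 0.093012; k4 = (0.374108, -1.061968, -0.383979, -0.156968)
  Y <- Y + (h/6)(k1 + 2k2 + 2k3 + k4): x = 1.1306, y = -0.5601, dx/dtau = 0.3741, dy/dtau = -1.0620
step 3:
  k1: at (x, y) = (1.130554, -0.560126), (dx/dtau, dy/dtau) = (0.374131, -1.062002); Gamma_xxx = 0.910178, Gamma_xxy = 0.000000, Gamma_xyy = 0.227544, Gamma_yxx = 0.372078, Gamma_yxy = 0.000000, Gamma_yyy = 0.093020; k1 = (0.374131, -1.062002, -0.384037, -0.156993)
  k2: at (x, y) = (1.158614, -0.639776), (dx/dtau, dy/dtau) = (0.345328, -1.073776); Gamma_xxx = 0.905249, Gamma_xxy = 0.000000, Gamma_xyy = 0.226312, Gamma_yxx = 0.338796, Gamma_yxy = 0.000000, Gamma_yyy = 0.084699; k2 = (0.345328, -1.073776, -0.368889, -0.138060)
  k3: at (x, y) = (1.156454, -0.640659), (dx/dtau, dy/dtau) = (0.346464, -1.072356); Gamma_xxx = 0.906774, Gamma_xxy = 0.000000, Gamma_xyy = 0.226694, Gamma_yxx = 0.339955, Gamma_yxy = 0.000000, Gamma_yyy = 0.084989; k3 = (0.346464, -1.072356, -0.369533, -0.138540)
  k4: at (x, y) = (1.182524, -0.720980), (dx/dtau, dy/dtau) = (0.318701, -1.082783); Gamma_xxx = 0.901561, Gamma_xxy = 0.000000, Gamma_xyy = 0.225390, Gamma_yxx = 0.309138, Gamma_yxy = 0.000000, Gamma_yyy = 0.077285; k4 = (0.318701, -1.082783, -0.355823, -0.122009)
  Y <- Y + (h/6)(k1 + 2k2 + 2k3 + k4): x = 1.1825, y = -0.7211, dx/dtau = 0.3187, dy/dtau = -1.0828
step 4:
  k1: at (x, y) = (1.182465, -0.721053), (dx/dtau, dy/dtau) = (0.318713, -1.082807); Gamma_xxx = 0.901610, Gamma_xxy = 0.000000, Gamma_xyy = 0.225402, Gamma_yxx = 0.309157, Gamma_yxy = 0.000000, Gamma_yyy = 0.077289; k1 = (0.318713, -1.082807, -0.355862, -0.122023)
  k2: at (x, y) = (1.206368, -0.802263), (dx/dtau, dy/dtau) = (0.292024, -1.091958); Gamma_xxx = 0.896482, Gamma_xxy = 0.000000, Gamma_xyy = 0.224121, Gamma_yxx = 0.280684, Gamma_yxy = 0.000000, Gamma_yyy = 0.070171; k2 = (0.292024, -1.091958, -0.343685, -0.107606)
  k3: at (x, y) = (1.204366, -0.802949), (dx/dtau, dy/dtau) = (0.292937, -1.090877); Gamma_xxx = 0.897912, Gamma_xxy = 0.000000, Gamma_xyy = 0.224478, Gamma_yxx = 0.281560, Gamma_yxy = 0.000000, Gamma_yyy = 0.070390; k3 = (0.292937, -1.090877, -0.344183, -0.107926)
  k4: at (x, y) = (1.226405, -0.884684), (dx/dtau, dy/dtau) = (0.267086, -1.098996); Gamma_xxx = 0.892825, Gamma_xxy = 0.000000, Gamma_xyy = 0.223206, Gamma_yxx = 0.254961, Gamma_yxy = 0.000000, Gamma_yyy = 0.063740; k4 = (0.267086, -1.098996, -0.333276, -0.095173)
  Y <- Y + (h/6)(k1 + 2k2 + 2k3 + k4): x = 1.2264, y = -0.8847, dx/dtau = 0.2671, dy/dtau = -1.0990


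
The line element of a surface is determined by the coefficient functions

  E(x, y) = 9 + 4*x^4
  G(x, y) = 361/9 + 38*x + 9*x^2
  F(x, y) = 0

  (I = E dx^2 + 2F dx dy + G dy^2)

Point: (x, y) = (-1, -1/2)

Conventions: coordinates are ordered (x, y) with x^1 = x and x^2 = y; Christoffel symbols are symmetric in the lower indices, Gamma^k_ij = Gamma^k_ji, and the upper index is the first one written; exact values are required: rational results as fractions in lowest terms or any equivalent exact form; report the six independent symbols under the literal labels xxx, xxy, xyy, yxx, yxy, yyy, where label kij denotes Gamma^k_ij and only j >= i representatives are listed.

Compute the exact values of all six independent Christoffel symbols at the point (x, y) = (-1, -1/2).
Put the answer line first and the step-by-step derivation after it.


Answer: Gamma_xxx = -8/13, Gamma_xxy = 0, Gamma_xyy = -10/13, Gamma_yxx = 0, Gamma_yxy = 9/10, Gamma_yyy = 0

E = 13, F = 0, G = 100/9 at the point
E_x = -16, E_y = 0, F_x = 0, F_y = 0, G_x = 20, G_y = 0
EG - F^2 = 1300/9;  g^inv = (9/1300) * [[100/9, 0], [0, 13]]
first-kind symbols [ij,l] = (1/2)(d_i g_jl + d_j g_il - d_l g_ij): [xx,x] = E_x/2 = -8, [xx,y] = F_x - E_y/2 = 0, [xy,x] = E_y/2 = 0, [xy,y] = G_x/2 = 10, [yy,x] = F_y - G_x/2 = -10, [yy,y] = G_y/2 = 0
Gamma^x_ij = (G*[ij,x] - F*[ij,y])/(EG - F^2), Gamma^y_ij = (E*[ij,y] - F*[ij,x])/(EG - F^2)


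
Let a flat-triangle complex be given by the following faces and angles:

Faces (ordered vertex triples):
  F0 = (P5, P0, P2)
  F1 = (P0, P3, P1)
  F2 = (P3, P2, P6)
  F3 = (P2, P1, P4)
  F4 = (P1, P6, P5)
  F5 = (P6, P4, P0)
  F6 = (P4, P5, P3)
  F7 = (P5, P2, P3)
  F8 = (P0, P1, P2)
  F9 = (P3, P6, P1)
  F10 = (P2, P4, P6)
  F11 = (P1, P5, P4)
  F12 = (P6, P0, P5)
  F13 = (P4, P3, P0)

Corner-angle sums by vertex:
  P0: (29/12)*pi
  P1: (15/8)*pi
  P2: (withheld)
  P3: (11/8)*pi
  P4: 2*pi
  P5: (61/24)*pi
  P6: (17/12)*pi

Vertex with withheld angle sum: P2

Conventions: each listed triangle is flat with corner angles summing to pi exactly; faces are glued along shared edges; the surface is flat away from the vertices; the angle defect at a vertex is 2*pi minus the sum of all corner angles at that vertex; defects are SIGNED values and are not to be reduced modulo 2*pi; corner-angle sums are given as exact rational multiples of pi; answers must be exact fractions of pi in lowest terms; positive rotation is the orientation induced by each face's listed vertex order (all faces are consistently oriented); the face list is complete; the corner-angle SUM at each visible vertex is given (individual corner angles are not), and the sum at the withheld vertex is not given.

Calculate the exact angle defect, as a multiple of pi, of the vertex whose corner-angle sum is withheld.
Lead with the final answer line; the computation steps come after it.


Answer: defect(P2) = (-3/8)*pi

V = 7, E = 21, F = 14; chi = V - E + F = 0
Gauss-Bonnet: total defect = 2*pi*chi = 0; visible defects sum to (3/8)*pi
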